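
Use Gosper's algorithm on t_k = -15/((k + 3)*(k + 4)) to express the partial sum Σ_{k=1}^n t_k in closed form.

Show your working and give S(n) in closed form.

S(n) = -15*n/(4*n + 16)

Ratio r(k) = (k + 3)/(k + 5).
Normal form (A,B,C) = (k + 3, k + 5, 1).
f must satisfy (k + 3)·f(k+1) − (k + 4)·f(k) = 1.
d = 1 from the (1,1,0) case.
Coefficient equations give f(k) = k/3.
Get s_k = R·t_k = -5*k/(k + 3) with R(k) = B(k−1)f(k)/C(k) = k*(k + 4)/3.
Verify: -15/(k**2 + 7*k + 12) matches t_k.
Evaluate: s_(n+1) = 5*(-n - 1)/(n + 4); subtract s_(1) = -5/4 ⇒ S(n) = -15*n/(4*n + 16).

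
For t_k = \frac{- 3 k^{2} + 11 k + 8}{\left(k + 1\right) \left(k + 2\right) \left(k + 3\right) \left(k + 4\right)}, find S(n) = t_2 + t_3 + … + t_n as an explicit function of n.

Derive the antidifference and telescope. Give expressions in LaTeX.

Ratio r(k) = (k + 1)*(11*k - 3*(k + 1)**2 + 19)/((k + 5)*(-3*k**2 + 11*k + 8)).
So A=k + 1 and B=k + 5, with C=k**2 - 11*k/3 - 8/3.
Key eq: (k + 1)·f(k+1) = (k + 4)·f(k) + (k**2 - 11*k/3 - 8/3).
Degrees (1,1,2) ⇒ d ≤ 3.
Solving with deg f ≤ 3: f(k) = -k*(k**2 + 15*k + 8)/9.
Certificate R = B(k−1)f/C = -k*(k + 4)*(k**2 + 15*k + 8)/(3*(3*k**2 - 11*k - 8)) gives s_k = k*(k**2 + 15*k + 8)/(3*(k + 1)*(k + 2)*(k + 3)).
Verify: (-3*k**2 + 11*k + 8)/(k**4 + 10*k**3 + 35*k**2 + 50*k + 24) matches t_k.
Telescope: S(n) = s_(n+1) − s_(2) = (n**3 + 18*n**2 + 41*n + 24)/(3*(n**3 + 9*n**2 + 26*n + 24)) − (7/15) = (-2*n**3 + 27*n**2 + 23*n - 48)/(15*(n**3 + 9*n**2 + 26*n + 24)).

S(n) = \frac{- 2 n^{3} + 27 n^{2} + 23 n - 48}{15 \left(n^{3} + 9 n^{2} + 26 n + 24\right)}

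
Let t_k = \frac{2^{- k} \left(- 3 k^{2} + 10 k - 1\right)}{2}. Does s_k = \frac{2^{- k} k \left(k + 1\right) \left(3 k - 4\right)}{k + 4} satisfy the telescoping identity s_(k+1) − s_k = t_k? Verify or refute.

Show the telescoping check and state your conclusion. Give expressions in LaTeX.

Invalid: residual \frac{3 \cdot 2^{- k} \left(3 k^{3} + 8 k^{2} - 47 k + 4\right)}{2 \left(k^{2} + 9 k + 20\right)} ≠ 0.

s_(k+1) = (k + 1)*(k + 2)*(3*k - 1)/(2*2**k*(k + 5))
s_(k+1) − s_k = (-3*k**4 - 8*k**3 + 53*k**2 + 50*k - 8)/(2*2**k*(k**2 + 9*k + 20))
(s_(k+1) − s_k) − t_k = 3*(3*k**3 + 8*k**2 - 47*k + 4)/(2*2**k*(k**2 + 9*k + 20))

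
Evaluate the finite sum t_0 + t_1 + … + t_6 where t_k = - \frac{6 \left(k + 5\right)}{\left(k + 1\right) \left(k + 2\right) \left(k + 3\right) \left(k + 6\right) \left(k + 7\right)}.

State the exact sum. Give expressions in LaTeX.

Σ = -77/468

Ratio r(k) = (k + 1)*(k + 6)**2/((k + 4)*(k + 5)*(k + 8)).
Normal form (A,B,C) = (k + 1, k + 8, k**3 + 14*k**2 + 65*k + 100).
Solve (k + 1)·f(k+1) − (k + 7)·f(k) = k**3 + 14*k**2 + 65*k + 100.
Bound: deg f ≤ 6.
Match coefficients ⇒ f(k) = k*(k + 3)*(k + 4)**2*(k + 5)**2/36.
So s_k = (B(k−1)f/C)·t_k = (k*(k + 3)*(k + 4)*(k + 7)/36)·t_k = k*(-k**2 - 9*k - 20)/(6*(k**3 + 9*k**2 + 20*k + 12)).
Check: Δs_k = 6*(-k - 5)/(k**5 + 19*k**4 + 131*k**3 + 401*k**2 + 540*k + 252). ✓
Telescoping: Σ = s_(7) − s_(0) = -77/468 − (0) = -77/468.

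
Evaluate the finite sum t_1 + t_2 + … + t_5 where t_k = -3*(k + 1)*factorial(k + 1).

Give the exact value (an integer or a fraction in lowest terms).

t_(k+1)/t_k = (k + 2)**2/(k + 1).
Gosper form: A/B · C(k+1)/C(k) with A=k + 2, B=1, C=k + 1.
Solve (k + 2)·f(k+1) − (1)·f(k) = k + 1.
From deg A=1, deg B=0, deg C=1: d=0.
A polynomial solution: f(k) = 1.
So s_k = (B(k−1)f/C)·t_k = (1/(k + 1))·t_k = -3*factorial(k + 1).
Check: Δs_k = -3*(k + 1)*factorial(k + 1). ✓
Telescoping: Σ = s_(6) − s_(1) = -15120 − (-6) = -15114.

Σ = -15114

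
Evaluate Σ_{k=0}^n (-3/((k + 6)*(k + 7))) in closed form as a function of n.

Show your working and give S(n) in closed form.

S(n) = (-n - 1)/(2*(n + 7))

Step 1: r(k) = (k + 6)/(k + 8).
Take A(k)=k + 6, B(k)=k + 8, C(k)=1.
Set up (k + 6)·f(k+1) − (k + 7)·f(k) − (1) = 0.
From deg A=1, deg B=1, deg C=0: d=1.
Solving with deg f ≤ 1: f(k) = k/6.
R(k) = B(k−1)·f(k)/C(k) = k*(k + 7)/6; s_k = R·t_k = -k/(2*k + 12).
Check: Δs_k = -3/(k**2 + 13*k + 42). ✓
s_(n+1) = (-n - 1)/(2*(n + 7)) and s_(0) = 0, so S(n) = (-n - 1)/(2*(n + 7)).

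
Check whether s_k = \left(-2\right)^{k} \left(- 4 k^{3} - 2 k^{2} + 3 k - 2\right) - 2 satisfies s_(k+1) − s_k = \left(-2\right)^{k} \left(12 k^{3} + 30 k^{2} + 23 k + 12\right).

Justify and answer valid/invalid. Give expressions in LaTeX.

valid; difference matches t_k

s_(k+1) = -2*(-2)**k*(3*k - 4*(k + 1)**3 - 2*(k + 1)**2 + 1) - 2
s_(k+1) − s_k = (-2)**k*(12*k**3 + 30*k**2 + 23*k + 12)
(s_(k+1) − s_k) − t_k = 0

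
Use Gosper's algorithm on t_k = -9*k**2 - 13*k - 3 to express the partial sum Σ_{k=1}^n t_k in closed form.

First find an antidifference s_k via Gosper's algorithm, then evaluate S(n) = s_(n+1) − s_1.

S(n) = n*(-3*n**2 - 11*n - 11)

The ratio is (9*k**2 + 31*k + 25)/(9*k**2 + 13*k + 3).
Gosper form: A/B · C(k+1)/C(k) with A=1, B=1, C=k**2 + 13*k/9 + 1/3.
f must satisfy (1)·f(k+1) − (1)·f(k) = k**2 + 13*k/9 + 1/3.
Bound: deg f ≤ 3.
Match coefficients ⇒ f(k) = k*(3*k**2 + 2*k - 2)/9.
Get s_k = R·t_k = k*(-3*k**2 - 2*k + 2) with R(k) = B(k−1)f(k)/C(k) = k*(3*k**2 + 2*k - 2)/(9*k**2 + 13*k + 3).
Verify: -9*k**2 - 13*k - 3 matches t_k.
Telescope: S(n) = s_(n+1) − s_(1) = -3*n**3 - 11*n**2 - 11*n - 3 − (-3) = n*(-3*n**2 - 11*n - 11).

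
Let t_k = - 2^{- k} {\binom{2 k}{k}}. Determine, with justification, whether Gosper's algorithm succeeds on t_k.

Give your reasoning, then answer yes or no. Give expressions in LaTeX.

No; the degree bound rules out any f.

Step 1: r(k) = (2*k + 1)/(k + 1).
Gosper form: A/B · C(k+1)/C(k) with A=2*k + 1, B=k + 1, C=1.
Need (2*k + 1)·f(k+1) − (k)·f(k) = 1.
d = -1 from the (1,1,0) case.
deg f ≤ -1 is impossible — no certificate.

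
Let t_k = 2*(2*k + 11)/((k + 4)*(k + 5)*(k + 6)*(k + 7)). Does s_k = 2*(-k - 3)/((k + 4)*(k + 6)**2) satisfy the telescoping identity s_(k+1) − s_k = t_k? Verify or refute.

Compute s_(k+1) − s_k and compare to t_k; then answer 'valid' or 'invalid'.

Invalid: residual 6*(-3*k**2 - 35*k - 101)/(k**6 + 35*k**5 + 507*k**4 + 3889*k**3 + 16652*k**2 + 37716*k + 35280) ≠ 0.

s_(k+1) = 2*(-k - 4)/((k + 5)*(k + 7)**2)
s_(k+1) − s_k = 2*(2*k**3 + 28*k**2 + 122*k + 159)/(k**6 + 35*k**5 + 507*k**4 + 3889*k**3 + 16652*k**2 + 37716*k + 35280)
(s_(k+1) − s_k) − t_k = 6*(-3*k**2 - 35*k - 101)/(k**6 + 35*k**5 + 507*k**4 + 3889*k**3 + 16652*k**2 + 37716*k + 35280)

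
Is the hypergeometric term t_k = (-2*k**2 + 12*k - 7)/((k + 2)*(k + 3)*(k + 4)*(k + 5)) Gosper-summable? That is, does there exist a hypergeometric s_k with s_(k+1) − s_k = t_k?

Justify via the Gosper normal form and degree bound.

t_(k+1)/t_k = (2*k**3 - 4*k**2 - 19*k - 6)/(2*k**3 - 65*k + 42).
Factor: A=k + 2; B=k + 6; C=k**2 - 6*k + 7/2.
Set up (k + 2)·f(k+1) − (k + 5)·f(k) − (k**2 - 6*k + 7/2) = 0.
d = 3 from the (1,1,2) case.
Match coefficients ⇒ f(k) = k*(k**2 - 7*k + 34)/16.
Certificate R = B(k−1)f/C = k*(k + 5)*(k**2 - 7*k + 34)/(8*(2*k**2 - 12*k + 7)) gives s_k = k*(-k**2 + 7*k - 34)/(8*(k + 2)*(k + 3)*(k + 4)).
Check: Δs_k = (-2*k**2 + 12*k - 7)/(k**4 + 14*k**3 + 71*k**2 + 154*k + 120). ✓

Yes. s_k = k*(-k**2 + 7*k - 34)/(8*(k + 2)*(k + 3)*(k + 4)).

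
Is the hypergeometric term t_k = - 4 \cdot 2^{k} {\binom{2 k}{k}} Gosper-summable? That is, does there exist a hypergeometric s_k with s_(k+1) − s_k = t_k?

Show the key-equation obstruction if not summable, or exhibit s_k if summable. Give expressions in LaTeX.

Compute t_(k+1)/t_k: get 4*(2*k + 1)/(k + 1).
So A=8*k + 4 and B=k + 1, with C=1.
Solve (8*k + 4)·f(k+1) − (k)·f(k) = 1.
Bound: deg f ≤ -1.
Negative degree bound (-1): no f exists, t_k not Gosper-summable.

No; the degree bound rules out any f.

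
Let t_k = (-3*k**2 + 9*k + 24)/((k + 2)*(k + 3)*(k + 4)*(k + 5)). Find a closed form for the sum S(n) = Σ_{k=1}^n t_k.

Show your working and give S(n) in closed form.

r(k) = (k + 2)*(3*k - (k + 1)**2 + 11)/((k + 6)*(-k**2 + 3*k + 8)) after simplifying.
So A=k + 2 and B=k + 6, with C=k**2 - 3*k - 8.
Solve (k + 2)·f(k+1) − (k + 5)·f(k) = k**2 - 3*k - 8.
deg f ≤ 3 (via 1,1,2).
Match coefficients ⇒ f(k) = -k*(k**2 + 27*k + 44)/18.
Then R = B(k−1)f/C = -k*(k + 5)*(k**2 + 27*k + 44)/(18*(k**2 - 3*k - 8)), so s_k = R(k)·t_k = k*(k**2 + 27*k + 44)/(6*(k + 2)*(k + 3)*(k + 4)).
Δs = 3*(-k**2 + 3*k + 8)/(k**4 + 14*k**3 + 71*k**2 + 154*k + 120), as required.
s_(n+1) = (n**3 + 30*n**2 + 101*n + 72)/(6*(n**3 + 12*n**2 + 47*n + 60)) and s_(1) = 1/5, so S(n) = n*(-n**2 + 78*n + 223)/(30*(n**3 + 12*n**2 + 47*n + 60)).

S(n) = n*(-n**2 + 78*n + 223)/(30*(n**3 + 12*n**2 + 47*n + 60))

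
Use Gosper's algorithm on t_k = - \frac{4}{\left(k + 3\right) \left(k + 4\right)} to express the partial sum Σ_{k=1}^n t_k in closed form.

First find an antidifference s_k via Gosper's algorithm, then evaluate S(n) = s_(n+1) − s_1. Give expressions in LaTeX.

Ratio r(k) = (k + 3)/(k + 5).
So A=k + 3 and B=k + 5, with C=1.
Solve (k + 3)·f(k+1) − (k + 4)·f(k) = 1.
deg f ≤ 1 (via 1,1,0).
Solving with deg f ≤ 1: f(k) = k/3.
Then R = B(k−1)f/C = k*(k + 4)/3, so s_k = R(k)·t_k = -4*k/(3*k + 9).
s_(k+1) − s_k = -4/(k**2 + 7*k + 12) = t_k.
Evaluate: s_(n+1) = 4*(-n - 1)/(3*(n + 4)); subtract s_(1) = -1/3 ⇒ S(n) = -n/(n + 4).

S(n) = - \frac{n}{n + 4}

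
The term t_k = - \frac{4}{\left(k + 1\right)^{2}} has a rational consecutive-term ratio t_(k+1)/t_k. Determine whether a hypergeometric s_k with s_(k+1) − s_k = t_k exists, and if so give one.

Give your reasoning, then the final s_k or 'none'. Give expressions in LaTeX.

not Gosper-summable; s_k does not exist

t_(k+1)/t_k = (k + 1)**2/(k + 2)**2.
Take A(k)=k**2 + 2*k + 1, B(k)=k**2 + 4*k + 4, C(k)=1.
Key eq: (k**2 + 2*k + 1)·f(k+1) = (k**2 + 2*k + 1)·f(k) + (1).
d = 0 from the (2,2,0) case.
f = c0 ⇒ A·f(k+1) − B(k−1)·f(k) − C = -1. The system {-1 = 0} is inconsistent; no antidifference.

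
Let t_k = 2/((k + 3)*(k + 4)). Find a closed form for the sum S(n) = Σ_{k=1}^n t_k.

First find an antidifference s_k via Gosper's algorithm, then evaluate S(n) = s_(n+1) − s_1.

S(n) = n/(2*(n + 4))

t_(k+1)/t_k = (k + 3)/(k + 5).
Take A(k)=k + 3, B(k)=k + 5, C(k)=1.
Key eq: (k + 3)·f(k+1) = (k + 4)·f(k) + (1).
From deg A=1, deg B=1, deg C=0: d=1.
A polynomial solution: f(k) = k/3.
So s_k = (B(k−1)f/C)·t_k = (k*(k + 4)/3)·t_k = 2*k/(3*(k + 3)).
Δs = 2/(k**2 + 7*k + 12), as required.
Σ_(k=1)^n t_k = s_(n+1) − s_(1) = (2*(n + 1)/(3*(n + 4))) − (1/6), i.e. n/(2*(n + 4)).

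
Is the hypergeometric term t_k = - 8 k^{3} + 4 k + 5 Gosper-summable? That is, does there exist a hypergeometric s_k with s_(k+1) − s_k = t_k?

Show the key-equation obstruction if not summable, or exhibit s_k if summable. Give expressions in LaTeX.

Step 1: r(k) = (4*k - 8*(k + 1)**3 + 9)/(-8*k**3 + 4*k + 5).
Take A(k)=1, B(k)=1, C(k)=k**3 - k/2 - 5/8.
Need (1)·f(k+1) − (1)·f(k) = k**3 - k/2 - 5/8.
Degrees (0,0,3) ⇒ d ≤ 4.
Match coefficients ⇒ f(k) = k*(2*k**3 - 4*k**2 - 3)/8.
R(k) = B(k−1)·f(k)/C(k) = k*(2*k**3 - 4*k**2 - 3)/(8*k**3 - 4*k - 5); s_k = R·t_k = k*(-2*k**3 + 4*k**2 + 3).
s_(k+1) − s_k = -8*k**3 + 4*k + 5 = t_k.

Yes. s_k = k \left(- 2 k^{3} + 4 k^{2} + 3\right).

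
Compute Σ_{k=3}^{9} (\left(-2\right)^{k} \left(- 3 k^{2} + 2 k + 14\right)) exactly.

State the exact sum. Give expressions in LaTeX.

Σ = 77816

r(k) = 2*(-3*k**2 - 4*k + 13)/(3*k**2 - 2*k - 14) after simplifying.
Gosper form: A/B · C(k+1)/C(k) with A=-2, B=1, C=k**2 - 2*k/3 - 14/3.
Set up (-2)·f(k+1) − (1)·f(k) − (k**2 - 2*k/3 - 14/3) = 0.
deg f ≤ 2 (via 0,0,2).
Match coefficients ⇒ f(k) = -(k**2 - 2*k - 4)/3.
R(k) = B(k−1)·f(k)/C(k) = -(k**2 - 2*k - 4)/(3*k**2 - 2*k - 14); s_k = R·t_k = (-2)**k*(k**2 - 2*k - 4).
Verify: (-2)**k*(-3*k**2 + 2*k + 14) matches t_k.
Σ_(k=3)^(9) t_k = s_(10) − s_(3) = 77824 − (8) = 77816.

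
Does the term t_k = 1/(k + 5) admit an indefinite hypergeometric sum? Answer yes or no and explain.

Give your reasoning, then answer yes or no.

The ratio is (k + 5)/(k + 6).
So A=k + 5 and B=k + 6, with C=1.
Key eq: (k + 5)·f(k+1) = (k + 5)·f(k) + (1).
From deg A=1, deg B=1, deg C=0: d=0.
Generic f = c0 gives residual -1; -1 = 0 cannot hold, so t_k is not Gosper-summable.

No. Not Gosper-summable.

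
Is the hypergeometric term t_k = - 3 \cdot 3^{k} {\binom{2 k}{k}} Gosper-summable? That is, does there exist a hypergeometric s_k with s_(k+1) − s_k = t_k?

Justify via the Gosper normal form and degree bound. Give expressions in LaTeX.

No. Not Gosper-summable.

The ratio is 6*(2*k + 1)/(k + 1).
A = 12*k + 6, B = k + 1, C = 1.
f must satisfy (12*k + 6)·f(k+1) − (k)·f(k) = 1.
From deg A=1, deg B=1, deg C=0: d=-1.
Bound -1 < 0, so the key equation has no polynomial solution.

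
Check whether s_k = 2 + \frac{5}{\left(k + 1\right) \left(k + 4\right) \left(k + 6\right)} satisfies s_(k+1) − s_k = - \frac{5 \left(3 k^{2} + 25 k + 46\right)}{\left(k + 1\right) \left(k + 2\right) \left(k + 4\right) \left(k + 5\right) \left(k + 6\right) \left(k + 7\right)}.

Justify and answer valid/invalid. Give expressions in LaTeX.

s_(k+1) = 2 + 5/((k + 2)*(k + 5)*(k + 7))
s_(k+1) − s_k = 5/((k + 2)*(k + 5)*(k + 7)) - 5/((k + 1)*(k + 4)*(k + 6))
(s_(k+1) − s_k) − t_k = 0

valid; difference matches t_k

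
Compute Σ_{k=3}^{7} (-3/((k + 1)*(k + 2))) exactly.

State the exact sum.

The ratio is (k + 1)/(k + 3).
A = k + 1, B = k + 3, C = 1.
f must satisfy (k + 1)·f(k+1) − (k + 2)·f(k) = 1.
d = 1 from the (1,1,0) case.
A polynomial solution: f(k) = k.
Get s_k = R·t_k = -3*k/(k + 1) with R(k) = B(k−1)f(k)/C(k) = k*(k + 2).
s_(k+1) − s_k = -3/(k**2 + 3*k + 2) = t_k.
Evaluate s at k=8 and k=3: -8/3 and -9/4; difference -5/12.

Σ = -5/12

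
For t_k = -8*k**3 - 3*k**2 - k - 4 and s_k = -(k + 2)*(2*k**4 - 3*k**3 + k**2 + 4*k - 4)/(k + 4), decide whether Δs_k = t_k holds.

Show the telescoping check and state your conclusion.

s_(k+1) = k*(-2*k**4 - 11*k**3 - 19*k**2 - 17*k - 15)/(k + 5)
s_(k+1) − s_k = (-8*k**5 - 63*k**4 - 112*k**3 - 49*k**2 - 48*k - 40)/(k**2 + 9*k + 20)
(s_(k+1) − s_k) − t_k = 4*(3*k**4 + 19*k**3 + 6*k**2 + 2*k + 10)/(k**2 + 9*k + 20)

Invalid: residual 4*(3*k**4 + 19*k**3 + 6*k**2 + 2*k + 10)/(k**2 + 9*k + 20) ≠ 0.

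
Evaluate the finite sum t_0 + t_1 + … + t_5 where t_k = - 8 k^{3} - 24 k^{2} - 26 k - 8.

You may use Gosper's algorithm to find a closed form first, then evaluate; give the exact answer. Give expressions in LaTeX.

t_(k+1)/t_k = (4*k**3 + 24*k**2 + 49*k + 33)/(4*k**3 + 12*k**2 + 13*k + 4).
So A=1 and B=1, with C=k**3 + 3*k**2 + 13*k/4 + 1.
Need (1)·f(k+1) − (1)·f(k) = k**3 + 3*k**2 + 13*k/4 + 1.
deg f ≤ 4 (via 0,0,3).
A polynomial solution: f(k) = k*(2*k**3 + 4*k**2 + 3*k - 1)/8.
R(k) = B(k−1)·f(k)/C(k) = k*(2*k**3 + 4*k**2 + 3*k - 1)/(2*(2*k + 1)*(2*k**2 + 5*k + 4)); s_k = R·t_k = k*(-2*k**3 - 4*k**2 - 3*k + 1).
Check: Δs_k = -8*k**3 - 24*k**2 - 26*k - 8. ✓
Evaluate s at k=6 and k=0: -3558 and 0; difference -3558.

Σ = -3558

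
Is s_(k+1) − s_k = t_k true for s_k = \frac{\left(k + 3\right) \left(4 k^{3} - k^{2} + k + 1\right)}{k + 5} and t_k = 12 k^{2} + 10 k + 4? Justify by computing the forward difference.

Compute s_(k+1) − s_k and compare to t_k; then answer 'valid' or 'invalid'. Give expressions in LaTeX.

s_(k+1) = (k + 4)*(k + 4*(k + 1)**3 - (k + 1)**2 + 2)/(k + 6)
s_(k+1) − s_k = 2*(6*k**4 + 63*k**3 + 166*k**2 + 119*k + 41)/(k**2 + 11*k + 30)
(s_(k+1) − s_k) − t_k = 2*(-8*k**3 - 71*k**2 - 53*k - 19)/(k**2 + 11*k + 30)

Invalid: residual \frac{2 \left(- 8 k^{3} - 71 k^{2} - 53 k - 19\right)}{k^{2} + 11 k + 30} ≠ 0.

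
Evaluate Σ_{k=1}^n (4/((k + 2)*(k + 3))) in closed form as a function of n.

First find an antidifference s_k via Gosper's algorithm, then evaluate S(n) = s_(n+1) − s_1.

t_(k+1)/t_k = (k + 2)/(k + 4).
Factor: A=k + 2; B=k + 4; C=1.
Key eq: (k + 2)·f(k+1) = (k + 3)·f(k) + (1).
From deg A=1, deg B=1, deg C=0: d=1.
Coefficient equations give f(k) = k/2.
Certificate R = B(k−1)f/C = k*(k + 3)/2 gives s_k = 2*k/(k + 2).
s_(k+1) − s_k = 4/(k**2 + 5*k + 6) = t_k.
Σ_(k=1)^n t_k = s_(n+1) − s_(1) = (2*(n + 1)/(n + 3)) − (2/3), i.e. 4*n/(3*(n + 3)).

S(n) = 4*n/(3*(n + 3))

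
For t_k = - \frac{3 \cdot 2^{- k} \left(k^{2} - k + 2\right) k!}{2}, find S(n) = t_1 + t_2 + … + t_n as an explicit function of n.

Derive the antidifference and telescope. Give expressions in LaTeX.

Ratio r(k) = (k + 1)*(-k + (k + 1)**2 + 1)/(2*(k**2 - k + 2)).
A = k/2 + 1/2, B = 1, C = k**2 - k + 2.
f must satisfy (k/2 + 1/2)·f(k+1) − (1)·f(k) = k**2 - k + 2.
Bound: deg f ≤ 1.
A polynomial solution: f(k) = 2*(k - 1).
R(k) = B(k−1)·f(k)/C(k) = 2*(k - 1)/(k**2 - k + 2); s_k = R·t_k = -3*(k - 1)*factorial(k)/2**k.
Δs = -3*(k**2 - k + 2)*factorial(k)/(2*2**k), as required.
s_(n+1) = -3*2**(-n - 1)*n*factorial(n + 1) and s_(1) = 0, so S(n) = -3*2**(-n - 1)*n*factorial(n + 1).

S(n) = - 3 \cdot 2^{- n - 1} n \left(n + 1\right)!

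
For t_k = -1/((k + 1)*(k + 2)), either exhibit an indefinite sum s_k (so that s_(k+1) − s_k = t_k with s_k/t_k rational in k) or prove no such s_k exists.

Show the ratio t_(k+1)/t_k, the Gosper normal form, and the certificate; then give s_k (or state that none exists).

s_k = -k/(k + 1)

The ratio is (k + 1)/(k + 3).
Take A(k)=k + 1, B(k)=k + 3, C(k)=1.
Solve (k + 1)·f(k+1) − (k + 2)·f(k) = 1.
Bound: deg f ≤ 1.
Match coefficients ⇒ f(k) = k.
So s_k = (B(k−1)f/C)·t_k = (k*(k + 2))·t_k = -k/(k + 1).
s_(k+1) − s_k = -1/(k**2 + 3*k + 2) = t_k.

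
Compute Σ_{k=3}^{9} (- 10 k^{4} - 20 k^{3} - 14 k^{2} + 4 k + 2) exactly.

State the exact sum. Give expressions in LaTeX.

r(k) = (5*k**4 + 30*k**3 + 67*k**2 + 62*k + 19)/(5*k**4 + 10*k**3 + 7*k**2 - 2*k - 1) after simplifying.
Normal form (A,B,C) = (1, 1, k**4 + 2*k**3 + 7*k**2/5 - 2*k/5 - 1/5).
Need (1)·f(k+1) − (1)·f(k) = k**4 + 2*k**3 + 7*k**2/5 - 2*k/5 - 1/5.
Degrees (0,0,4) ⇒ d ≤ 5.
Coefficient equations give f(k) = k*(k**4 - k**2 - 2*k + 1)/5.
R(k) = B(k−1)·f(k)/C(k) = k*(k**4 - k**2 - 2*k + 1)/(5*k**4 + 10*k**3 + 7*k**2 - 2*k - 1); s_k = R·t_k = 2*k*(-k**4 + k**2 + 2*k - 1).
s_(k+1) − s_k = -10*k**4 - 20*k**3 - 14*k**2 + 4*k + 2 = t_k.
Evaluate s at k=10 and k=3: -197620 and -402; difference -197218.

Σ = -197218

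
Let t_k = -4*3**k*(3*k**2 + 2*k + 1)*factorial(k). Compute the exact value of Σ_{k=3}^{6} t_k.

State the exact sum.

Σ = -264538224

Ratio r(k) = 3*(3*k**3 + 11*k**2 + 14*k + 6)/(3*k**2 + 2*k + 1).
Take A(k)=3*k + 3, B(k)=1, C(k)=k**2 + 2*k/3 + 1/3.
Set up (3*k + 3)·f(k+1) − (1)·f(k) − (k**2 + 2*k/3 + 1/3) = 0.
deg f ≤ 1 (via 1,0,2).
Coefficient equations give f(k) = (k - 1)/3.
Get s_k = R·t_k = -4*3**k*(k - 1)*factorial(k) with R(k) = B(k−1)f(k)/C(k) = (k - 1)/(3*k**2 + 2*k + 1).
Δs = -4*3**k*(3*k**2 + 2*k + 1)*factorial(k), as required.
Σ_(k=3)^(6) t_k = s_(7) − s_(3) = -264539520 − (-1296) = -264538224.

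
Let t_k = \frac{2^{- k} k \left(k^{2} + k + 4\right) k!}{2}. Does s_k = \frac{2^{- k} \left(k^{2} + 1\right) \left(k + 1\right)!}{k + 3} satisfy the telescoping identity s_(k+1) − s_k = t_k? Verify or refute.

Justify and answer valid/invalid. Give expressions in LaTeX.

s_(k+1) = (k**2 + 2*k + 2)*factorial(k + 2)/(2*2**k*(k + 4))
s_(k+1) − s_k = (k**4 + 5*k**3 + 10*k**2 + 20*k + 4)*factorial(k + 1)/(2*2**k*(k + 3)*(k + 4))
(s_(k+1) − s_k) − t_k = -(k**4 + 4*k**3 + 5*k**2 + 12*k - 2)*factorial(k)/(2**k*(k + 3)*(k + 4))

Invalid: residual - \frac{2^{- k} \left(k^{4} + 4 k^{3} + 5 k^{2} + 12 k - 2\right) k!}{\left(k + 3\right) \left(k + 4\right)} ≠ 0.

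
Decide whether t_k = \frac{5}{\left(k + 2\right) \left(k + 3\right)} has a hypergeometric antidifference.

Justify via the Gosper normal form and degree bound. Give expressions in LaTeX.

Yes. s_k = \frac{5 k}{2 \left(k + 2\right)}.

t_(k+1)/t_k = (k + 2)/(k + 4).
So A=k + 2 and B=k + 4, with C=1.
Solve (k + 2)·f(k+1) − (k + 3)·f(k) = 1.
Degrees (1,1,0) ⇒ d ≤ 1.
A polynomial solution: f(k) = k/2.
Then R = B(k−1)f/C = k*(k + 3)/2, so s_k = R(k)·t_k = 5*k/(2*(k + 2)).
Check: Δs_k = 5/(k**2 + 5*k + 6). ✓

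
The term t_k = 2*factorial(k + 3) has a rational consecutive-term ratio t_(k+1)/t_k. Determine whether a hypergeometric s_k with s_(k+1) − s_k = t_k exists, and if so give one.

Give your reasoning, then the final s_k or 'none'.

no hypergeometric antidifference exists

Step 1: r(k) = k + 4.
Factor: A=k + 4; B=1; C=1.
Need (k + 4)·f(k+1) − (1)·f(k) = 1.
d = -1 from the (1,0,0) case.
deg f ≤ -1 is impossible — no certificate.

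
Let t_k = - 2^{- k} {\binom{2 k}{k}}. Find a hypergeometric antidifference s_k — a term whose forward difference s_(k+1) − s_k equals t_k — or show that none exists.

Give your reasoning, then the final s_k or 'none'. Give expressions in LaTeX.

not Gosper-summable; s_k does not exist

Compute t_(k+1)/t_k: get (2*k + 1)/(k + 1).
Normal form (A,B,C) = (2*k + 1, k + 1, 1).
Need (2*k + 1)·f(k+1) − (k)·f(k) = 1.
d = -1 from the (1,1,0) case.
Negative degree bound (-1): no f exists, t_k not Gosper-summable.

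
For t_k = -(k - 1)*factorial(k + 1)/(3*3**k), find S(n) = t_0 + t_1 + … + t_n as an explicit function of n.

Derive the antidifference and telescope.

t_(k+1)/t_k = k*(k + 2)/(3*(k - 1)).
Factor: A=k/3 + 2/3; B=1; C=k - 1.
Need (k/3 + 2/3)·f(k+1) − (1)·f(k) = k - 1.
deg f ≤ 0 (via 1,0,1).
Match coefficients ⇒ f(k) = 3.
So s_k = (B(k−1)f/C)·t_k = (3/(k - 1))·t_k = -factorial(k + 1)/3**k.
Δs = -(k - 1)*factorial(k + 1)/(3*3**k), as required.
Telescope: S(n) = s_(n+1) − s_(0) = -3**(-n - 1)*factorial(n + 2) − (-1) = 1 - factorial(n + 2)/(3*3**n).

S(n) = 1 - factorial(n + 2)/(3*3**n)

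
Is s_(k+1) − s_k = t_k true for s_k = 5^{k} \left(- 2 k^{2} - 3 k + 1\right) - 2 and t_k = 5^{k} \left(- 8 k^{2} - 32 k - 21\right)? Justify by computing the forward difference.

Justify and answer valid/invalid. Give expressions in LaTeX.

valid; difference matches t_k

s_(k+1) = -5*5**k*(3*k + 2*(k + 1)**2 + 2) - 2
s_(k+1) − s_k = 5**k*(-8*k**2 - 32*k - 21)
(s_(k+1) − s_k) − t_k = 0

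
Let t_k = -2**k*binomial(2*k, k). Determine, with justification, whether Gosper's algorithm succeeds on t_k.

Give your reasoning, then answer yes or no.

The ratio is 4*(2*k + 1)/(k + 1).
Normal form (A,B,C) = (8*k + 4, k + 1, 1).
Key eq: (8*k + 4)·f(k+1) = (k)·f(k) + (1).
From deg A=1, deg B=1, deg C=0: d=-1.
Bound -1 < 0, so the key equation has no polynomial solution.

No. Not Gosper-summable.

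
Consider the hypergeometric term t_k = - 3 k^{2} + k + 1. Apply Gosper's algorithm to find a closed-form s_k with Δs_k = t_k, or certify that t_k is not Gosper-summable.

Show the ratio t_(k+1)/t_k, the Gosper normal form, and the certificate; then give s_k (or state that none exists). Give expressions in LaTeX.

s_k = k^{2} \left(2 - k\right)

The ratio is (k - 3*(k + 1)**2 + 2)/(-3*k**2 + k + 1).
Normal form (A,B,C) = (1, 1, k**2 - k/3 - 1/3).
Set up (1)·f(k+1) − (1)·f(k) − (k**2 - k/3 - 1/3) = 0.
d = 3 from the (0,0,2) case.
Solving with deg f ≤ 3: f(k) = k**2*(k - 2)/3.
So s_k = (B(k−1)f/C)·t_k = (k**2*(k - 2)/(3*k**2 - k - 1))·t_k = k**2*(2 - k).
Δs = -3*k**2 + k + 1, as required.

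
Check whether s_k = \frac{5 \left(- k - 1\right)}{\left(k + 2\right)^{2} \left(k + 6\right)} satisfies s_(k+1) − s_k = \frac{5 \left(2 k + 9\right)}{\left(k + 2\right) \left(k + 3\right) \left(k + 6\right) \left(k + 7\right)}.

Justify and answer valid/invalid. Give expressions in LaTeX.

s_(k+1) = 5*(-k - 2)/((k + 3)**2*(k + 7))
s_(k+1) − s_k = 5*(2*k**3 + 16*k**2 + 34*k + 15)/(k**6 + 23*k**5 + 209*k**4 + 961*k**3 + 2370*k**2 + 2988*k + 1512)
(s_(k+1) − s_k) − t_k = 5*(-3*k**2 - 23*k - 39)/(k**6 + 23*k**5 + 209*k**4 + 961*k**3 + 2370*k**2 + 2988*k + 1512)

Invalid: residual \frac{5 \left(- 3 k^{2} - 23 k - 39\right)}{k^{6} + 23 k^{5} + 209 k^{4} + 961 k^{3} + 2370 k^{2} + 2988 k + 1512} ≠ 0.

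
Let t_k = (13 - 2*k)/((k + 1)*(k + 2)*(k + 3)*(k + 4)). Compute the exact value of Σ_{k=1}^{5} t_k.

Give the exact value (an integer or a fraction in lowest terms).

Compute t_(k+1)/t_k: get (k + 1)*(2*k - 11)/((k + 5)*(2*k - 13)).
Take A(k)=k + 1, B(k)=k + 5, C(k)=k - 13/2.
f must satisfy (k + 1)·f(k+1) − (k + 4)·f(k) = k - 13/2.
Bound: deg f ≤ 3.
Solve for f: f(k) = -k*(2*k**2 + 12*k + 25)/6 (degree 3 ≤ 3).
Then R = B(k−1)f/C = -k*(k + 4)*(2*k**2 + 12*k + 25)/(3*(2*k - 13)), so s_k = R(k)·t_k = k*(2*k**2 + 12*k + 25)/(3*(k + 1)*(k + 2)*(k + 3)).
Verify: (13 - 2*k)/(k**4 + 10*k**3 + 35*k**2 + 50*k + 24) matches t_k.
Telescoping: Σ = s_(6) − s_(1) = 169/252 − (13/24) = 65/504.

Σ = 65/504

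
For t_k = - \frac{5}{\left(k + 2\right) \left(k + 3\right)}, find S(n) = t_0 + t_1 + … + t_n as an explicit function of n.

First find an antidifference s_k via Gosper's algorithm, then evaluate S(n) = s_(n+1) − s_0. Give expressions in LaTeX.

Ratio r(k) = (k + 2)/(k + 4).
Normal form (A,B,C) = (k + 2, k + 4, 1).
Set up (k + 2)·f(k+1) − (k + 3)·f(k) − (1) = 0.
Degrees (1,1,0) ⇒ d ≤ 1.
Solve for f: f(k) = k/2 (degree 1 ≤ 1).
Get s_k = R·t_k = -5*k/(2*k + 4) with R(k) = B(k−1)f(k)/C(k) = k*(k + 3)/2.
Check: Δs_k = -5/(k**2 + 5*k + 6). ✓
s_(n+1) = 5*(-n - 1)/(2*(n + 3)) and s_(0) = 0, so S(n) = 5*(-n - 1)/(2*(n + 3)).

S(n) = \frac{5 \left(- n - 1\right)}{2 \left(n + 3\right)}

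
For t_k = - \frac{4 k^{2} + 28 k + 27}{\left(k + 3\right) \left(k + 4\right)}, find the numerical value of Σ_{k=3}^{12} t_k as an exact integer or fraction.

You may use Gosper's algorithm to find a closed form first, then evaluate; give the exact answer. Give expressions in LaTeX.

Σ = -605/16

t_(k+1)/t_k = (k + 3)*(28*k + 4*(k + 1)**2 + 55)/((k + 5)*(4*k**2 + 28*k + 27)).
So A=k + 3 and B=k + 5, with C=k**2 + 7*k + 27/4.
Key eq: (k + 3)·f(k+1) = (k + 4)·f(k) + (k**2 + 7*k + 27/4).
deg f ≤ 2 (via 1,1,2).
Match coefficients ⇒ f(k) = k*(4*k + 5)/4.
Get s_k = R·t_k = k*(-4*k - 5)/(k + 3) with R(k) = B(k−1)f(k)/C(k) = k*(k + 4)*(4*k + 5)/(4*k**2 + 28*k + 27).
Check: Δs_k = (-4*k**2 - 28*k - 27)/(k**2 + 7*k + 12). ✓
Evaluate s at k=13 and k=3: -741/16 and -17/2; difference -605/16.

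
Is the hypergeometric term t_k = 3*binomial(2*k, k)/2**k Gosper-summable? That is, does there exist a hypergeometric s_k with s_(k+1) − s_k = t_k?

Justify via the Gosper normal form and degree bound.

Compute t_(k+1)/t_k: get (2*k + 1)/(k + 1).
Normal form (A,B,C) = (2*k + 1, k + 1, 1).
Key eq: (2*k + 1)·f(k+1) = (k)·f(k) + (1).
deg f ≤ -1 (via 1,1,0).
deg f ≤ -1 is impossible — no certificate.

No — negative degree bound, so no certificate f.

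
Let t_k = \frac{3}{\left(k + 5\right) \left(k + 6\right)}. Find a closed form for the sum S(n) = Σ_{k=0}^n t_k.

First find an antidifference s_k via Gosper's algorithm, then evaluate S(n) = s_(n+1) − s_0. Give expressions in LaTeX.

S(n) = \frac{3 \left(n + 1\right)}{5 \left(n + 6\right)}

Step 1: r(k) = (k + 5)/(k + 7).
Normal form (A,B,C) = (k + 5, k + 7, 1).
Solve (k + 5)·f(k+1) − (k + 6)·f(k) = 1.
Degrees (1,1,0) ⇒ d ≤ 1.
Match coefficients ⇒ f(k) = k/5.
Then R = B(k−1)f/C = k*(k + 6)/5, so s_k = R(k)·t_k = 3*k/(5*(k + 5)).
Δs = 3/(k**2 + 11*k + 30), as required.
Telescope: S(n) = s_(n+1) − s_(0) = 3*(n + 1)/(5*(n + 6)) − (0) = 3*(n + 1)/(5*(n + 6)).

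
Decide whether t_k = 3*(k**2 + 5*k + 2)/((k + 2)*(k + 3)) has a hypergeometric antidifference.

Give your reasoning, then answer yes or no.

Yes. s_k = 3*k**2/(k + 2).

The ratio is (k + 2)*(5*k + (k + 1)**2 + 7)/((k + 4)*(k**2 + 5*k + 2)).
A = k + 2, B = k + 4, C = k**2 + 5*k + 2.
Need (k + 2)·f(k+1) − (k + 3)·f(k) = k**2 + 5*k + 2.
deg f ≤ 2 (via 1,1,2).
Match coefficients ⇒ f(k) = k**2.
Then R = B(k−1)f/C = k**2*(k + 3)/(k**2 + 5*k + 2), so s_k = R(k)·t_k = 3*k**2/(k + 2).
s_(k+1) − s_k = 3*(k**2 + 5*k + 2)/(k**2 + 5*k + 6) = t_k.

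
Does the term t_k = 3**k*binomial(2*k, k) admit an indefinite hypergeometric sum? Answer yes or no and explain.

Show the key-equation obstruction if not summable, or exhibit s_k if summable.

No. Not Gosper-summable.

r(k) = 6*(2*k + 1)/(k + 1) after simplifying.
Gosper form: A/B · C(k+1)/C(k) with A=12*k + 6, B=k + 1, C=1.
Key eq: (12*k + 6)·f(k+1) = (k)·f(k) + (1).
Degrees (1,1,0) ⇒ d ≤ -1.
Negative degree bound (-1): no f exists, t_k not Gosper-summable.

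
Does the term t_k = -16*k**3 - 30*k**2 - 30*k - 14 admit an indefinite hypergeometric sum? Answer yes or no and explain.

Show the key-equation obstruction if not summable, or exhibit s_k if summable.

Yes. s_k = 2*k*(-2*k**3 - k**2 - 2*k - 2).

t_(k+1)/t_k = (8*k**3 + 39*k**2 + 69*k + 45)/(8*k**3 + 15*k**2 + 15*k + 7).
Normal form (A,B,C) = (1, 1, k**3 + 15*k**2/8 + 15*k/8 + 7/8).
Solve (1)·f(k+1) − (1)·f(k) = k**3 + 15*k**2/8 + 15*k/8 + 7/8.
d = 4 from the (0,0,3) case.
Solving with deg f ≤ 4: f(k) = k*(2*k**3 + k**2 + 2*k + 2)/8.
So s_k = (B(k−1)f/C)·t_k = (k*(2*k**3 + k**2 + 2*k + 2)/((8*k + 7)*(k**2 + k + 1)))·t_k = 2*k*(-2*k**3 - k**2 - 2*k - 2).
s_(k+1) − s_k = -16*k**3 - 30*k**2 - 30*k - 14 = t_k.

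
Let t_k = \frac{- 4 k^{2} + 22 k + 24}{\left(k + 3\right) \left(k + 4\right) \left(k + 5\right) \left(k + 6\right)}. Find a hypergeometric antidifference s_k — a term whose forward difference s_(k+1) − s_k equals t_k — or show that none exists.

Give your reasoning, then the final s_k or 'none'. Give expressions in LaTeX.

r(k) = (k + 3)*(11*k - 2*(k + 1)**2 + 23)/((k + 7)*(-2*k**2 + 11*k + 12)) after simplifying.
Gosper form: A/B · C(k+1)/C(k) with A=k + 3, B=k + 7, C=k**2 - 11*k/2 - 6.
Set up (k + 3)·f(k+1) − (k + 6)·f(k) − (k**2 - 11*k/2 - 6) = 0.
Bound: deg f ≤ 3.
Coefficient equations give f(k) = -k*(k**2 + 252*k + 227)/240.
R(k) = B(k−1)·f(k)/C(k) = -k*(k + 6)*(k**2 + 252*k + 227)/(120*(2*k**2 - 11*k - 12)); s_k = R·t_k = k*(k**2 + 252*k + 227)/(60*(k + 3)*(k + 4)*(k + 5)).
Δs = 2*(-2*k**2 + 11*k + 12)/(k**4 + 18*k**3 + 119*k**2 + 342*k + 360), as required.

s_k = \frac{k \left(k^{2} + 252 k + 227\right)}{60 \left(k + 3\right) \left(k + 4\right) \left(k + 5\right)}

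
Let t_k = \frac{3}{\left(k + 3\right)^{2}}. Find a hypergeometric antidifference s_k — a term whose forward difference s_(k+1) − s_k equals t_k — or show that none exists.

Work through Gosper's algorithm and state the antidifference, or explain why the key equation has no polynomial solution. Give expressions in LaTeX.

none — t_k is not Gosper-summable

The ratio is (k + 3)**2/(k + 4)**2.
Factor: A=k**2 + 6*k + 9; B=k**2 + 8*k + 16; C=1.
Need (k**2 + 6*k + 9)·f(k+1) − (k**2 + 6*k + 9)·f(k) = 1.
Degrees (2,2,0) ⇒ d ≤ 0.
Write f(k) = c0. Then LHS − RHS = -1, requiring -1 = 0: contradictory. No certificate.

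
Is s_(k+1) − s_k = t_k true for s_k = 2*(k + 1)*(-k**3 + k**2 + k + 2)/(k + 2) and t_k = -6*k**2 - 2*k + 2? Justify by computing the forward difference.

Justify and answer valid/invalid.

s_(k+1) = 2*(k + 2)*(k - (k + 1)**3 + (k + 1)**2 + 3)/(k + 3)
s_(k+1) − s_k = 2*(-3*k**4 - 14*k**3 - 14*k**2 + k + 6)/(k**2 + 5*k + 6)
(s_(k+1) − s_k) − t_k = 4*k*(k**2 + 4*k + 1)/(k**2 + 5*k + 6)

Invalid: residual 4*k*(k**2 + 4*k + 1)/(k**2 + 5*k + 6) ≠ 0.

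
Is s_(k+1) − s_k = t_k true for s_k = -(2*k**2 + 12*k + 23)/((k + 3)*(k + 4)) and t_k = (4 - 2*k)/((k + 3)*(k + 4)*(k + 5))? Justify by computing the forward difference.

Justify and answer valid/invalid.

s_(k+1) = (-12*k - 2*(k + 1)**2 - 35)/((k + 4)*(k + 5))
s_(k+1) − s_k = 2*(2 - k)/(k**3 + 12*k**2 + 47*k + 60)
(s_(k+1) − s_k) − t_k = 0

valid (s_(k+1) − s_k reduces to t_k)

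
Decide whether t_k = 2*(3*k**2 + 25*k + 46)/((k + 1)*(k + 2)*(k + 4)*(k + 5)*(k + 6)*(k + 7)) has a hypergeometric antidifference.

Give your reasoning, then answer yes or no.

Yes. s_k = k*(k**2 + 11*k + 34)/(12*(k**3 + 11*k**2 + 34*k + 24)).

The ratio is (k + 1)*(k + 4)*(25*k + 3*(k + 1)**2 + 71)/((k + 3)*(k + 8)*(3*k**2 + 25*k + 46)).
So A=k + 1 and B=k + 8, with C=k**3 + 34*k**2/3 + 121*k/3 + 46.
Key eq: (k + 1)·f(k+1) = (k + 7)·f(k) + (k**3 + 34*k**2/3 + 121*k/3 + 46).
Bound: deg f ≤ 6.
Solve for f: f(k) = k*(k + 2)*(k + 3)*(k + 5)*(k**2 + 11*k + 34)/72 (degree 6 ≤ 6).
Get s_k = R·t_k = k*(k**2 + 11*k + 34)/(12*(k**3 + 11*k**2 + 34*k + 24)) with R(k) = B(k−1)f(k)/C(k) = k*(k + 2)*(k + 5)*(k + 7)*(k**2 + 11*k + 34)/(24*(3*k**2 + 25*k + 46)).
Check: Δs_k = 2*(3*k**2 + 25*k + 46)/(k**6 + 25*k**5 + 247*k**4 + 1219*k**3 + 3112*k**2 + 3796*k + 1680). ✓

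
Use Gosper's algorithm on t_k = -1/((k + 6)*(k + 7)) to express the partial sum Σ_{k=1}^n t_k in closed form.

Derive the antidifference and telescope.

The ratio is (k + 6)/(k + 8).
Gosper form: A/B · C(k+1)/C(k) with A=k + 6, B=k + 8, C=1.
f must satisfy (k + 6)·f(k+1) − (k + 7)·f(k) = 1.
From deg A=1, deg B=1, deg C=0: d=1.
Coefficient equations give f(k) = k/6.
So s_k = (B(k−1)f/C)·t_k = (k*(k + 7)/6)·t_k = -k/(6*k + 36).
Check: Δs_k = -1/(k**2 + 13*k + 42). ✓
Evaluate: s_(n+1) = (-n - 1)/(6*(n + 7)); subtract s_(1) = -1/42 ⇒ S(n) = -n/(7*n + 49).

S(n) = -n/(7*n + 49)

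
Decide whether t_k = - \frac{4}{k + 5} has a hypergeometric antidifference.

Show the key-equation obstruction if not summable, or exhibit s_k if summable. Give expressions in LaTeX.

Compute t_(k+1)/t_k: get (k + 5)/(k + 6).
Factor: A=k + 5; B=k + 6; C=1.
Key eq: (k + 5)·f(k+1) = (k + 5)·f(k) + (1).
Bound: deg f ≤ 0.
Put f(k) = c0: A·f(k+1) − B(k−1)·f(k) − C = -1; need -1 = 0 — inconsistent ⇒ no f, not summable.

No — the linear system for f has no solution.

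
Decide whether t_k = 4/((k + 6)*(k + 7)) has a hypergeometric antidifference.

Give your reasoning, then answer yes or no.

Yes. s_k = 2*k/(3*(k + 6)).

r(k) = (k + 6)/(k + 8) after simplifying.
Take A(k)=k + 6, B(k)=k + 8, C(k)=1.
Solve (k + 6)·f(k+1) − (k + 7)·f(k) = 1.
d = 1 from the (1,1,0) case.
Coefficient equations give f(k) = k/6.
Then R = B(k−1)f/C = k*(k + 7)/6, so s_k = R(k)·t_k = 2*k/(3*(k + 6)).
Δs = 4/(k**2 + 13*k + 42), as required.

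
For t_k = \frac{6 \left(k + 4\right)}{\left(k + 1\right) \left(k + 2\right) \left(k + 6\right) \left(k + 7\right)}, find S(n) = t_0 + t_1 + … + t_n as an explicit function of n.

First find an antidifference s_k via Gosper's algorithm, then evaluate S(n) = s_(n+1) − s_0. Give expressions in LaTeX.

S(n) = \frac{n^{2} + 9 n + 8}{2 \left(n^{2} + 9 n + 14\right)}

Step 1: r(k) = (k + 1)*(k + 5)*(k + 6)/((k + 3)*(k + 4)*(k + 8)).
Take A(k)=k + 1, B(k)=k + 8, C(k)=k**4 + 16*k**3 + 95*k**2 + 248*k + 240.
Set up (k + 1)·f(k+1) − (k + 7)·f(k) − (k**4 + 16*k**3 + 95*k**2 + 248*k + 240) = 0.
d = 6 from the (1,1,4) case.
Coefficient equations give f(k) = k*(k + 2)*(k + 3)*(k + 4)*(k + 5)*(k + 7)/12.
Then R = B(k−1)f/C = k*(k + 2)*(k + 7)**2/(12*(k + 4)), so s_k = R(k)·t_k = k*(k + 7)/(2*(k**2 + 7*k + 6)).
s_(k+1) − s_k = 6*(k + 4)/(k**4 + 16*k**3 + 83*k**2 + 152*k + 84) = t_k.
Evaluate: s_(n+1) = (n**2 + 9*n + 8)/(2*(n**2 + 9*n + 14)); subtract s_(0) = 0 ⇒ S(n) = (n**2 + 9*n + 8)/(2*(n**2 + 9*n + 14)).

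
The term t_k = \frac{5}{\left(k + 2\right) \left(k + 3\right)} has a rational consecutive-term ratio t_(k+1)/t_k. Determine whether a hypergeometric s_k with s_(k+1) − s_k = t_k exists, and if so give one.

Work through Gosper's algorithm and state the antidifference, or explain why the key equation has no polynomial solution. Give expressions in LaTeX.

s_k = \frac{5 k}{2 \left(k + 2\right)}

Step 1: r(k) = (k + 2)/(k + 4).
A = k + 2, B = k + 4, C = 1.
f must satisfy (k + 2)·f(k+1) − (k + 3)·f(k) = 1.
Degrees (1,1,0) ⇒ d ≤ 1.
A polynomial solution: f(k) = k/2.
Get s_k = R·t_k = 5*k/(2*(k + 2)) with R(k) = B(k−1)f(k)/C(k) = k*(k + 3)/2.
Check: Δs_k = 5/(k**2 + 5*k + 6). ✓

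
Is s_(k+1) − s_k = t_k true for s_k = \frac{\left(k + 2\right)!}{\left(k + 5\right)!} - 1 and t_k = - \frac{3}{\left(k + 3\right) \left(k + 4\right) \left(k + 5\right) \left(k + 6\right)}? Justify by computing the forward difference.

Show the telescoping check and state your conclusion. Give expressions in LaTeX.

s_(k+1) = factorial(k + 3)/factorial(k + 6) - 1
s_(k+1) − s_k = -3/((k + 3)*(k + 4)*(k + 5)*(k + 6))
(s_(k+1) − s_k) − t_k = 0

valid; difference matches t_k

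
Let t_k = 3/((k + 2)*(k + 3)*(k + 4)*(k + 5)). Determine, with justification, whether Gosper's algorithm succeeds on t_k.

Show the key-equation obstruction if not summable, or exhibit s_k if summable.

The ratio is (k + 2)/(k + 6).
Gosper form: A/B · C(k+1)/C(k) with A=k + 2, B=k + 6, C=1.
Set up (k + 2)·f(k+1) − (k + 5)·f(k) − (1) = 0.
Degrees (1,1,0) ⇒ d ≤ 3.
Coefficient equations give f(k) = k*(k**2 + 9*k + 26)/72.
So s_k = (B(k−1)f/C)·t_k = (k*(k + 5)*(k**2 + 9*k + 26)/72)·t_k = k*(k**2 + 9*k + 26)/(24*(k + 2)*(k + 3)*(k + 4)).
Verify: 3/(k**4 + 14*k**3 + 71*k**2 + 154*k + 120) matches t_k.

Yes. s_k = k*(k**2 + 9*k + 26)/(24*(k + 2)*(k + 3)*(k + 4)).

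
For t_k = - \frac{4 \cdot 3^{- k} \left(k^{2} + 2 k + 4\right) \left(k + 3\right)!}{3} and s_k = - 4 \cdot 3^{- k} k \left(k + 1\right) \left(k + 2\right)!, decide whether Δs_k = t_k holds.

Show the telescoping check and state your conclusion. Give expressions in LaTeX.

Invalid: residual \frac{8 \cdot 3^{- k} \left(k^{2} + k + 3\right) \left(k + 2\right)!}{3} ≠ 0.

s_(k+1) = -4*(k + 1)*(k + 2)*factorial(k + 3)/(3*3**k)
s_(k+1) − s_k = -4*(k + 1)*(k**2 + 2*k + 6)*factorial(k + 2)/(3*3**k)
(s_(k+1) − s_k) − t_k = 8*(k**2 + k + 3)*factorial(k + 2)/(3*3**k)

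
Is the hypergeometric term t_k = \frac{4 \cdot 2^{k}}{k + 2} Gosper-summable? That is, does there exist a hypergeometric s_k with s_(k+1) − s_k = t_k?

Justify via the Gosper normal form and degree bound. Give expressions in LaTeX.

No; the degree bound rules out any f.

r(k) = 2*(k + 2)/(k + 3) after simplifying.
Normal form (A,B,C) = (2*k + 4, k + 3, 1).
Solve (2*k + 4)·f(k+1) − (k + 2)·f(k) = 1.
d = -1 from the (1,1,0) case.
Negative degree bound (-1): no f exists, t_k not Gosper-summable.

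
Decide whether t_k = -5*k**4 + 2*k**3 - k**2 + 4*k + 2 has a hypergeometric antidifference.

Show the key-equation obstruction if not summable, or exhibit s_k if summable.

r(k) = (5*k**4 + 18*k**3 + 25*k**2 + 12*k - 2)/(5*k**4 - 2*k**3 + k**2 - 4*k - 2) after simplifying.
Factor: A=1; B=1; C=k**4 - 2*k**3/5 + k**2/5 - 4*k/5 - 2/5.
Set up (1)·f(k+1) − (1)·f(k) − (k**4 - 2*k**3/5 + k**2/5 - 4*k/5 - 2/5) = 0.
Degrees (0,0,4) ⇒ d ≤ 5.
Coefficient equations give f(k) = k**2*(k**3 - 3*k**2 + 3*k - 3)/5.
R(k) = B(k−1)·f(k)/C(k) = k**2*(k**3 - 3*k**2 + 3*k - 3)/(5*k**4 - 2*k**3 + k**2 - 4*k - 2); s_k = R·t_k = k**2*(-k**3 + 3*k**2 - 3*k + 3).
Check: Δs_k = -5*k**4 + 2*k**3 - k**2 + 4*k + 2. ✓

Yes. s_k = k**2*(-k**3 + 3*k**2 - 3*k + 3).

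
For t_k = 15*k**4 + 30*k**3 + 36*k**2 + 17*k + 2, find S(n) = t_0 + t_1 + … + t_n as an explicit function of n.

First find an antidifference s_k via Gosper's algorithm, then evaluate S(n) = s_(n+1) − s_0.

S(n) = 3*n**5 + 15*n**4 + 32*n**3 + 34*n**2 + 16*n + 2

Ratio r(k) = (15*k**4 + 90*k**3 + 216*k**2 + 239*k + 100)/(15*k**4 + 30*k**3 + 36*k**2 + 17*k + 2).
Gosper form: A/B · C(k+1)/C(k) with A=1, B=1, C=k**4 + 2*k**3 + 12*k**2/5 + 17*k/15 + 2/15.
Solve (1)·f(k+1) − (1)·f(k) = k**4 + 2*k**3 + 12*k**2/5 + 17*k/15 + 2/15.
From deg A=0, deg B=0, deg C=4: d=5.
A polynomial solution: f(k) = k*(3*k**4 + 2*k**2 - 2*k - 1)/15.
Certificate R = B(k−1)f/C = k*(3*k**4 + 2*k**2 - 2*k - 1)/(15*k**4 + 30*k**3 + 36*k**2 + 17*k + 2) gives s_k = k*(3*k**4 + 2*k**2 - 2*k - 1).
Verify: 15*k**4 + 30*k**3 + 36*k**2 + 17*k + 2 matches t_k.
s_(n+1) = 3*n**5 + 15*n**4 + 32*n**3 + 34*n**2 + 16*n + 2 and s_(0) = 0, so S(n) = 3*n**5 + 15*n**4 + 32*n**3 + 34*n**2 + 16*n + 2.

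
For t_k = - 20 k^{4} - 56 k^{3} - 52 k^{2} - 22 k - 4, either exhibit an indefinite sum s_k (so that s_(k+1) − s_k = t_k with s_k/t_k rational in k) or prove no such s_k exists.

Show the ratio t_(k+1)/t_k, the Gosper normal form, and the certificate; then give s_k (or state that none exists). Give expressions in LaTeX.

Ratio r(k) = (10*k**4 + 68*k**3 + 170*k**2 + 187*k + 77)/(10*k**4 + 28*k**3 + 26*k**2 + 11*k + 2).
Factor: A=1; B=1; C=k**4 + 14*k**3/5 + 13*k**2/5 + 11*k/10 + 1/5.
f must satisfy (1)·f(k+1) − (1)·f(k) = k**4 + 14*k**3/5 + 13*k**2/5 + 11*k/10 + 1/5.
d = 5 from the (0,0,4) case.
Solving with deg f ≤ 5: f(k) = k*(4*k**4 + 4*k**3 - 4*k**2 - k + 1)/20.
Then R = B(k−1)f/C = k*(4*k**4 + 4*k**3 - 4*k**2 - k + 1)/(2*(10*k**4 + 28*k**3 + 26*k**2 + 11*k + 2)), so s_k = R(k)·t_k = k*(-4*k**4 - 4*k**3 + 4*k**2 + k - 1).
Verify: -20*k**4 - 56*k**3 - 52*k**2 - 22*k - 4 matches t_k.

s_k = k \left(- 4 k^{4} - 4 k^{3} + 4 k^{2} + k - 1\right)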